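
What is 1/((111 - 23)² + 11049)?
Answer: 1/18793 ≈ 5.3211e-5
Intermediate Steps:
1/((111 - 23)² + 11049) = 1/(88² + 11049) = 1/(7744 + 11049) = 1/18793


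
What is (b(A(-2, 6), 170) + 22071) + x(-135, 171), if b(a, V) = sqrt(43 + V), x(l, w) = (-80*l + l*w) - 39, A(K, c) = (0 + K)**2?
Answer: 9747 + sqrt(213) ≈ 9761.6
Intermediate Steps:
A(K, c) = K**2
x(l, w) = -39 - 80*l + l*w
(b(A(-2, 6), 170) + 22071) + x(-135, 171) = (sqrt(43 + 170) + 22071) + (-39 - 80*(-135) - 135*171) = (sqrt(213) + 22071) + (-39 + 10800 - 23085) = (22071 + sqrt(213)) - 12324 = 9747 + sqrt(213)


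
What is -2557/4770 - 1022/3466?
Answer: -6868751/8266410 ≈ -0.83092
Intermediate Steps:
-2557/4770 - 1022/3466 = -2557*1/4770 - 1022*1/3466 = -2557/4770 - 511/1733 = -6868751/8266410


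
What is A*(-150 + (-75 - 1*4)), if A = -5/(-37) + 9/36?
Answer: -13053/148 ≈ -88.196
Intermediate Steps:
A = 57/148 (A = -5*(-1/37) + 9*(1/36) = 5/37 + ¼ = 57/148 ≈ 0.38514)
A*(-150 + (-75 - 1*4)) = 57*(-150 + (-75 - 1*4))/148 = 57*(-150 + (-75 - 4))/148 = 57*(-150 - 79)/148 = (57/148)*(-229) = -13053/148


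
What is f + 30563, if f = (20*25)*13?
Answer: 37063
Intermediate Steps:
f = 6500 (f = 500*13 = 6500)
f + 30563 = 6500 + 30563 = 37063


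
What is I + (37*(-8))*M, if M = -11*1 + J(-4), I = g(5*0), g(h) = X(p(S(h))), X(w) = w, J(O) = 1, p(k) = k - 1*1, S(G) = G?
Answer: 2959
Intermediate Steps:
p(k) = -1 + k (p(k) = k - 1 = -1 + k)
g(h) = -1 + h
I = -1 (I = -1 + 5*0 = -1 + 0 = -1)
M = -10 (M = -11*1 + 1 = -11 + 1 = -10)
I + (37*(-8))*M = -1 + (37*(-8))*(-10) = -1 - 296*(-10) = -1 + 2960 = 2959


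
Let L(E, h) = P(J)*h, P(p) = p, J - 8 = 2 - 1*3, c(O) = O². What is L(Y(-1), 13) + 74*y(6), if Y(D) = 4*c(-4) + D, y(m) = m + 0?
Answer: 535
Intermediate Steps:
J = 7 (J = 8 + (2 - 1*3) = 8 + (2 - 3) = 8 - 1 = 7)
y(m) = m
Y(D) = 64 + D (Y(D) = 4*(-4)² + D = 4*16 + D = 64 + D)
L(E, h) = 7*h
L(Y(-1), 13) + 74*y(6) = 7*13 + 74*6 = 91 + 444 = 535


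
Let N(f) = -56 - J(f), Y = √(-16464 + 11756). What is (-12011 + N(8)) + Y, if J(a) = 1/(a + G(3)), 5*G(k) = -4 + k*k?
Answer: -108604/9 + 2*I*√1177 ≈ -12067.0 + 68.615*I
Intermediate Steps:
G(k) = -⅘ + k²/5 (G(k) = (-4 + k*k)/5 = (-4 + k²)/5 = -⅘ + k²/5)
J(a) = 1/(1 + a) (J(a) = 1/(a + (-⅘ + (⅕)*3²)) = 1/(a + (-⅘ + (⅕)*9)) = 1/(a + (-⅘ + 9/5)) = 1/(a + 1) = 1/(1 + a))
Y = 2*I*√1177 (Y = √(-4708) = 2*I*√1177 ≈ 68.615*I)
N(f) = -56 - 1/(1 + f)
(-12011 + N(8)) + Y = (-12011 + (-57 - 56*8)/(1 + 8)) + 2*I*√1177 = (-12011 + (-57 - 448)/9) + 2*I*√1177 = (-12011 + (⅑)*(-505)) + 2*I*√1177 = (-12011 - 505/9) + 2*I*√1177 = -108604/9 + 2*I*√1177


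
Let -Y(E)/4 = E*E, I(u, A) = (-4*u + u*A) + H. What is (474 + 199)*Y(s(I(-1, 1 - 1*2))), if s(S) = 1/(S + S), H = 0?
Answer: -673/25 ≈ -26.920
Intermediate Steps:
I(u, A) = -4*u + A*u (I(u, A) = (-4*u + u*A) + 0 = (-4*u + A*u) + 0 = -4*u + A*u)
s(S) = 1/(2*S)
Y(E) = -4*E**2 (Y(E) = -4*E*E = -4*E**2)
(474 + 199)*Y(s(I(-1, 1 - 1*2))) = (474 + 199)*(-4*1/(4*(-4 + (1 - 1*2))**2)) = 673*(-4*1/(4*(-4 + (1 - 2))**2)) = 673*(-4*1/(4*(-4 - 1)**2)) = 673*(-4*(1/(2*((-1*(-5)))))**2) = 673*(-4*((1/2)/5)**2) = 673*(-4*((1/2)*(1/5))**2) = 673*(-4*(1/10)**2) = 673*(-4*1/100) = 673*(-1/25) = -673/25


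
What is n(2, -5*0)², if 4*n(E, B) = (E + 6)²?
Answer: 256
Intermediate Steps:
n(E, B) = (6 + E)²/4 (n(E, B) = (E + 6)²/4 = (6 + E)²/4)
n(2, -5*0)² = ((6 + 2)²/4)² = ((¼)*8²)² = ((¼)*64)² = 16² = 256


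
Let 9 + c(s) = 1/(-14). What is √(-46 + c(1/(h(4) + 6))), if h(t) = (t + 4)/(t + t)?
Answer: I*√10794/14 ≈ 7.421*I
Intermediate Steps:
h(t) = (4 + t)/(2*t) (h(t) = (4 + t)/((2*t)) = (4 + t)*(1/(2*t)) = (4 + t)/(2*t))
c(s) = -127/14 (c(s) = -9 + 1/(-14) = -9 - 1/14 = -127/14)
√(-46 + c(1/(h(4) + 6))) = √(-46 - 127/14) = √(-771/14) = I*√10794/14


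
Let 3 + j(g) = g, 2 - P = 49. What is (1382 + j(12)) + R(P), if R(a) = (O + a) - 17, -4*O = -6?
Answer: 2657/2 ≈ 1328.5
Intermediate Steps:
O = 3/2 (O = -1/4*(-6) = 3/2 ≈ 1.5000)
P = -47 (P = 2 - 1*49 = 2 - 49 = -47)
j(g) = -3 + g
R(a) = -31/2 + a (R(a) = (3/2 + a) - 17 = -31/2 + a)
(1382 + j(12)) + R(P) = (1382 + (-3 + 12)) + (-31/2 - 47) = (1382 + 9) - 125/2 = 1391 - 125/2 = 2657/2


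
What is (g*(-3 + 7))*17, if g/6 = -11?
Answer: -4488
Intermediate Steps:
g = -66 (g = 6*(-11) = -66)
(g*(-3 + 7))*17 = -66*(-3 + 7)*17 = -66*4*17 = -264*17 = -4488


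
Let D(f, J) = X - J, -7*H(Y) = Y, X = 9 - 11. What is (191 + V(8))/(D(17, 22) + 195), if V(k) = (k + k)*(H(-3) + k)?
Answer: 2281/1197 ≈ 1.9056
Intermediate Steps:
X = -2
H(Y) = -Y/7
D(f, J) = -2 - J
V(k) = 2*k*(3/7 + k) (V(k) = (k + k)*(-1/7*(-3) + k) = (2*k)*(3/7 + k) = 2*k*(3/7 + k))
(191 + V(8))/(D(17, 22) + 195) = (191 + (2/7)*8*(3 + 7*8))/((-2 - 1*22) + 195) = (191 + (2/7)*8*(3 + 56))/((-2 - 22) + 195) = (191 + (2/7)*8*59)/(-24 + 195) = (191 + 944/7)/171 = (2281/7)*(1/171) = 2281/1197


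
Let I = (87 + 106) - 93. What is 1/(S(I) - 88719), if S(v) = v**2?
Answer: -1/78719 ≈ -1.2703e-5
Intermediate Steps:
I = 100 (I = 193 - 93 = 100)
1/(S(I) - 88719) = 1/(100**2 - 88719) = 1/(10000 - 88719) = 1/(-78719) = -1/78719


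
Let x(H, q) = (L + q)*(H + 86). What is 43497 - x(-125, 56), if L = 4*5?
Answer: 46461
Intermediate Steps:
L = 20
x(H, q) = (20 + q)*(86 + H) (x(H, q) = (20 + q)*(H + 86) = (20 + q)*(86 + H))
43497 - x(-125, 56) = 43497 - (1720 + 20*(-125) + 86*56 - 125*56) = 43497 - (1720 - 2500 + 4816 - 7000) = 43497 - 1*(-2964) = 43497 + 2964 = 46461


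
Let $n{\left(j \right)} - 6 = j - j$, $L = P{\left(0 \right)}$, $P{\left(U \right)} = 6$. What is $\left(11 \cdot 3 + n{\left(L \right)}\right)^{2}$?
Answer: $1521$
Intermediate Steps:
$L = 6$
$n{\left(j \right)} = 6$ ($n{\left(j \right)} = 6 + \left(j - j\right) = 6 + 0 = 6$)
$\left(11 \cdot 3 + n{\left(L \right)}\right)^{2} = \left(11 \cdot 3 + 6\right)^{2} = \left(33 + 6\right)^{2} = 39^{2} = 1521$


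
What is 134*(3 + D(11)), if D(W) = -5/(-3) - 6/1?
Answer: -536/3 ≈ -178.67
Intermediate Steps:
D(W) = -13/3 (D(W) = -5*(-1/3) - 6*1 = 5/3 - 6 = -13/3)
134*(3 + D(11)) = 134*(3 - 13/3) = 134*(-4/3) = -536/3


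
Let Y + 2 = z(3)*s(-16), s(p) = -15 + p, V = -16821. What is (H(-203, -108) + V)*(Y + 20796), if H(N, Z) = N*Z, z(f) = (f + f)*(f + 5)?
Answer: 98518518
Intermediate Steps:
z(f) = 2*f*(5 + f) (z(f) = (2*f)*(5 + f) = 2*f*(5 + f))
Y = -1490 (Y = -2 + (2*3*(5 + 3))*(-15 - 16) = -2 + (2*3*8)*(-31) = -2 + 48*(-31) = -2 - 1488 = -1490)
(H(-203, -108) + V)*(Y + 20796) = (-203*(-108) - 16821)*(-1490 + 20796) = (21924 - 16821)*19306 = 5103*19306 = 98518518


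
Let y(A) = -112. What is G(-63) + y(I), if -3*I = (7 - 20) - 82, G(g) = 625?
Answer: 513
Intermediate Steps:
I = 95/3 (I = -((7 - 20) - 82)/3 = -(-13 - 82)/3 = -1/3*(-95) = 95/3 ≈ 31.667)
G(-63) + y(I) = 625 - 112 = 513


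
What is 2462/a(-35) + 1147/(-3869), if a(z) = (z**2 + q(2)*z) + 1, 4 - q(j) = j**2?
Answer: 4059628/2371697 ≈ 1.7117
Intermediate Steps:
q(j) = 4 - j**2
a(z) = 1 + z**2 (a(z) = (z**2 + (4 - 1*2**2)*z) + 1 = (z**2 + (4 - 1*4)*z) + 1 = (z**2 + (4 - 4)*z) + 1 = (z**2 + 0*z) + 1 = (z**2 + 0) + 1 = z**2 + 1 = 1 + z**2)
2462/a(-35) + 1147/(-3869) = 2462/(1 + (-35)**2) + 1147/(-3869) = 2462/(1 + 1225) + 1147*(-1/3869) = 2462/1226 - 1147/3869 = 2462*(1/1226) - 1147/3869 = 1231/613 - 1147/3869 = 4059628/2371697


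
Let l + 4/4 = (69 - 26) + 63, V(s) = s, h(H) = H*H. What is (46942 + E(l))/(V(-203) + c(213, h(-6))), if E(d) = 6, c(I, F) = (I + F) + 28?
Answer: 23474/37 ≈ 634.43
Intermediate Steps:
h(H) = H²
c(I, F) = 28 + F + I (c(I, F) = (F + I) + 28 = 28 + F + I)
l = 105 (l = -1 + ((69 - 26) + 63) = -1 + (43 + 63) = -1 + 106 = 105)
(46942 + E(l))/(V(-203) + c(213, h(-6))) = (46942 + 6)/(-203 + (28 + (-6)² + 213)) = 46948/(-203 + (28 + 36 + 213)) = 46948/(-203 + 277) = 46948/74 = 46948*(1/74) = 23474/37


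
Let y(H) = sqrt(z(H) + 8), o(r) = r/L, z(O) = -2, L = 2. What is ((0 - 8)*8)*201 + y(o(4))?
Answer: -12864 + sqrt(6) ≈ -12862.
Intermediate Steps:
o(r) = r/2
y(H) = sqrt(6) (y(H) = sqrt(-2 + 8) = sqrt(6))
((0 - 8)*8)*201 + y(o(4)) = ((0 - 8)*8)*201 + sqrt(6) = -8*8*201 + sqrt(6) = -64*201 + sqrt(6) = -12864 + sqrt(6)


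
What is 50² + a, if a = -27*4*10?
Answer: 1420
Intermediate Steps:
a = -1080 (a = -108*10 = -1080)
50² + a = 50² - 1080 = 2500 - 1080 = 1420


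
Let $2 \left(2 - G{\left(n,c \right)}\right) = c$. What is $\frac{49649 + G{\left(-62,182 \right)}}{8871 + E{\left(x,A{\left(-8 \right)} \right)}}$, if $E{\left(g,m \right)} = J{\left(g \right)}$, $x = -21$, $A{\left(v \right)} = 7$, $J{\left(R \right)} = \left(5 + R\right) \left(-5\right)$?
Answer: $\frac{49560}{8951} \approx 5.5368$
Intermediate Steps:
$J{\left(R \right)} = -25 - 5 R$
$G{\left(n,c \right)} = 2 - \frac{c}{2}$
$E{\left(g,m \right)} = -25 - 5 g$
$\frac{49649 + G{\left(-62,182 \right)}}{8871 + E{\left(x,A{\left(-8 \right)} \right)}} = \frac{49649 + \left(2 - 91\right)}{8871 - -80} = \frac{49649 + \left(2 - 91\right)}{8871 + \left(-25 + 105\right)} = \frac{49649 - 89}{8871 + 80} = \frac{49560}{8951}$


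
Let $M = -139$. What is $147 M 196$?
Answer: $-4004868$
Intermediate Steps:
$147 M 196 = 147 \left(-139\right) 196 = \left(-20433\right) 196 = -4004868$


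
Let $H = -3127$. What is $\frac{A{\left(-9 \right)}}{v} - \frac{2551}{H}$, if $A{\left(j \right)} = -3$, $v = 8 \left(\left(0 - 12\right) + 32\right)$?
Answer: $\frac{398779}{500320} \approx 0.79705$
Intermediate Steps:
$v = 160$ ($v = 8 \left(\left(0 - 12\right) + 32\right) = 8 \left(-12 + 32\right) = 8 \cdot 20 = 160$)
$\frac{A{\left(-9 \right)}}{v} - \frac{2551}{H} = - \frac{3}{160} - \frac{2551}{-3127} = \left(-3\right) \frac{1}{160} - - \frac{2551}{3127} = - \frac{3}{160} + \frac{2551}{3127} = \frac{398779}{500320}$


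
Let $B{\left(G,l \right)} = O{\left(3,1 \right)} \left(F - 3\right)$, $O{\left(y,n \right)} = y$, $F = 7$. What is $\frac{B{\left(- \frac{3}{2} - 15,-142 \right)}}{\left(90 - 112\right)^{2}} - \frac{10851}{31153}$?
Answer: $- \frac{1219512}{3769513} \approx -0.32352$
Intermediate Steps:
$B{\left(G,l \right)} = 12$ ($B{\left(G,l \right)} = 3 \left(7 - 3\right) = 3 \cdot 4 = 12$)
$\frac{B{\left(- \frac{3}{2} - 15,-142 \right)}}{\left(90 - 112\right)^{2}} - \frac{10851}{31153} = \frac{12}{\left(90 - 112\right)^{2}} - \frac{10851}{31153} = \frac{12}{\left(-22\right)^{2}} - \frac{10851}{31153} = \frac{12}{484} - \frac{10851}{31153} = 12 \cdot \frac{1}{484} - \frac{10851}{31153} = \frac{3}{121} - \frac{10851}{31153} = - \frac{1219512}{3769513}$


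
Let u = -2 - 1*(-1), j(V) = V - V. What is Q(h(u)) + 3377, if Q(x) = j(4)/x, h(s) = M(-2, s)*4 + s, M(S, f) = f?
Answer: 3377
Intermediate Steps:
j(V) = 0
u = -1 (u = -2 + 1 = -1)
h(s) = 5*s (h(s) = s*4 + s = 4*s + s = 5*s)
Q(x) = 0 (Q(x) = 0/x = 0)
Q(h(u)) + 3377 = 0 + 3377 = 3377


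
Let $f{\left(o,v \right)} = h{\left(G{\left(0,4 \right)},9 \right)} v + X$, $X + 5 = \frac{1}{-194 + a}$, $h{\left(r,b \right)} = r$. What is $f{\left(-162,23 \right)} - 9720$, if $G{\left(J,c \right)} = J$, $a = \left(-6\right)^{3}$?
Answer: $- \frac{3987251}{410} \approx -9725.0$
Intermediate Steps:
$a = -216$
$X = - \frac{2051}{410}$ ($X = -5 + \frac{1}{-194 - 216} = -5 + \frac{1}{-410} = -5 - \frac{1}{410} = - \frac{2051}{410} \approx -5.0024$)
$f{\left(o,v \right)} = - \frac{2051}{410}$ ($f{\left(o,v \right)} = 0 v - \frac{2051}{410} = 0 - \frac{2051}{410} = - \frac{2051}{410}$)
$f{\left(-162,23 \right)} - 9720 = - \frac{2051}{410} - 9720 = - \frac{3987251}{410}$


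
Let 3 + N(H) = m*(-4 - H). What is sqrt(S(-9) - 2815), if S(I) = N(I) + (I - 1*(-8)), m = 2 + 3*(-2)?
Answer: I*sqrt(2839) ≈ 53.282*I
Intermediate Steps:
m = -4 (m = 2 - 6 = -4)
N(H) = 13 + 4*H (N(H) = -3 - 4*(-4 - H) = -3 + (16 + 4*H) = 13 + 4*H)
S(I) = 21 + 5*I (S(I) = (13 + 4*I) + (I - 1*(-8)) = (13 + 4*I) + (I + 8) = (13 + 4*I) + (8 + I) = 21 + 5*I)
sqrt(S(-9) - 2815) = sqrt((21 + 5*(-9)) - 2815) = sqrt((21 - 45) - 2815) = sqrt(-24 - 2815) = sqrt(-2839) = I*sqrt(2839)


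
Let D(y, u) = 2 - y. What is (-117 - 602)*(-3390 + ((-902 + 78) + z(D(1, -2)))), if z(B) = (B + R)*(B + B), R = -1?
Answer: 3029866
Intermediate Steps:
z(B) = 2*B*(-1 + B) (z(B) = (B - 1)*(B + B) = (-1 + B)*(2*B) = 2*B*(-1 + B))
(-117 - 602)*(-3390 + ((-902 + 78) + z(D(1, -2)))) = (-117 - 602)*(-3390 + ((-902 + 78) + 2*(2 - 1*1)*(-1 + (2 - 1*1)))) = -719*(-3390 + (-824 + 2*(2 - 1)*(-1 + (2 - 1)))) = -719*(-3390 + (-824 + 2*1*(-1 + 1))) = -719*(-3390 + (-824 + 2*1*0)) = -719*(-3390 + (-824 + 0)) = -719*(-3390 - 824) = -719*(-4214) = 3029866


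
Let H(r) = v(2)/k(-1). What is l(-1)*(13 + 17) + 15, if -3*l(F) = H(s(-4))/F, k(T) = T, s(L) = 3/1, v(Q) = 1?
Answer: 5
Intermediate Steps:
s(L) = 3 (s(L) = 3*1 = 3)
H(r) = -1 (H(r) = 1/(-1) = 1*(-1) = -1)
l(F) = 1/(3*F) (l(F) = -(-1)/(3*F) = 1/(3*F))
l(-1)*(13 + 17) + 15 = ((⅓)/(-1))*(13 + 17) + 15 = ((⅓)*(-1))*30 + 15 = -⅓*30 + 15 = -10 + 15 = 5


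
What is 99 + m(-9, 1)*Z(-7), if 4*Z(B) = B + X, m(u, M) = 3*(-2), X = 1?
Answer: 108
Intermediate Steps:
m(u, M) = -6
Z(B) = ¼ + B/4 (Z(B) = (B + 1)/4 = (1 + B)/4 = ¼ + B/4)
99 + m(-9, 1)*Z(-7) = 99 - 6*(¼ + (¼)*(-7)) = 99 - 6*(¼ - 7/4) = 99 - 6*(-3/2) = 99 + 9 = 108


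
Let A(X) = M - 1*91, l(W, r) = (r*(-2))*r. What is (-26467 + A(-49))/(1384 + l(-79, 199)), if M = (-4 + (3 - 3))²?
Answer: 13271/38909 ≈ 0.34108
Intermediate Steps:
M = 16 (M = (-4 + 0)² = (-4)² = 16)
l(W, r) = -2*r² (l(W, r) = (-2*r)*r = -2*r²)
A(X) = -75 (A(X) = 16 - 1*91 = 16 - 91 = -75)
(-26467 + A(-49))/(1384 + l(-79, 199)) = (-26467 - 75)/(1384 - 2*199²) = -26542/(1384 - 2*39601) = -26542/(1384 - 79202) = -26542/(-77818) = -26542*(-1/77818) = 13271/38909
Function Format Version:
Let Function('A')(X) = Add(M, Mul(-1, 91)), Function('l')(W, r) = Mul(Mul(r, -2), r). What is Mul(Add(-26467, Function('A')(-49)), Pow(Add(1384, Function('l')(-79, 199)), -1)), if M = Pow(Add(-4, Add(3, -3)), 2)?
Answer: Rational(13271, 38909) ≈ 0.34108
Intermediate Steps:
M = 16 (M = Pow(Add(-4, 0), 2) = Pow(-4, 2) = 16)
Function('l')(W, r) = Mul(-2, Pow(r, 2)) (Function('l')(W, r) = Mul(Mul(-2, r), r) = Mul(-2, Pow(r, 2)))
Function('A')(X) = -75 (Function('A')(X) = Add(16, Mul(-1, 91)) = Add(16, -91) = -75)
Mul(Add(-26467, Function('A')(-49)), Pow(Add(1384, Function('l')(-79, 199)), -1)) = Mul(Add(-26467, -75), Pow(Add(1384, Mul(-2, Pow(199, 2))), -1)) = Mul(-26542, Pow(Add(1384, Mul(-2, 39601)), -1)) = Mul(-26542, Pow(Add(1384, -79202), -1)) = Mul(-26542, Pow(-77818, -1)) = Mul(-26542, Rational(-1, 77818)) = Rational(13271, 38909)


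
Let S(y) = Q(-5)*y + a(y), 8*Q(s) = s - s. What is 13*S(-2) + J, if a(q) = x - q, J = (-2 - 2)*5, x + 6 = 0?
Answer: -72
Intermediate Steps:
x = -6 (x = -6 + 0 = -6)
Q(s) = 0 (Q(s) = (s - s)/8 = (1/8)*0 = 0)
J = -20 (J = -4*5 = -20)
a(q) = -6 - q
S(y) = -6 - y (S(y) = 0*y + (-6 - y) = 0 + (-6 - y) = -6 - y)
13*S(-2) + J = 13*(-6 - 1*(-2)) - 20 = 13*(-6 + 2) - 20 = 13*(-4) - 20 = -52 - 20 = -72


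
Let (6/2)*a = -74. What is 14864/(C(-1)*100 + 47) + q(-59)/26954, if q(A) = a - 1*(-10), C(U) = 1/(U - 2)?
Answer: 1802898250/1657671 ≈ 1087.6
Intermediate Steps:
a = -74/3 (a = (1/3)*(-74) = -74/3 ≈ -24.667)
C(U) = 1/(-2 + U)
q(A) = -44/3 (q(A) = -74/3 - 1*(-10) = -74/3 + 10 = -44/3)
14864/(C(-1)*100 + 47) + q(-59)/26954 = 14864/(100/(-2 - 1) + 47) - 44/3/26954 = 14864/(100/(-3) + 47) - 44/3*1/26954 = 14864/(-1/3*100 + 47) - 22/40431 = 14864/(-100/3 + 47) - 22/40431 = 14864/(41/3) - 22/40431 = 14864*(3/41) - 22/40431 = 44592/41 - 22/40431 = 1802898250/1657671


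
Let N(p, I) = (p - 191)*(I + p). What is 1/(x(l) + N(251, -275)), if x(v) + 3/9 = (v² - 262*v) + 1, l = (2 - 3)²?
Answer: -3/5101 ≈ -0.00058812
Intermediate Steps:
N(p, I) = (-191 + p)*(I + p)
l = 1 (l = (-1)² = 1)
x(v) = ⅔ + v² - 262*v (x(v) = -⅓ + ((v² - 262*v) + 1) = -⅓ + (1 + v² - 262*v) = ⅔ + v² - 262*v)
1/(x(l) + N(251, -275)) = 1/((⅔ + 1² - 262*1) + (251² - 191*(-275) - 191*251 - 275*251)) = 1/((⅔ + 1 - 262) + (63001 + 52525 - 47941 - 69025)) = 1/(-781/3 - 1440) = 1/(-5101/3) = -3/5101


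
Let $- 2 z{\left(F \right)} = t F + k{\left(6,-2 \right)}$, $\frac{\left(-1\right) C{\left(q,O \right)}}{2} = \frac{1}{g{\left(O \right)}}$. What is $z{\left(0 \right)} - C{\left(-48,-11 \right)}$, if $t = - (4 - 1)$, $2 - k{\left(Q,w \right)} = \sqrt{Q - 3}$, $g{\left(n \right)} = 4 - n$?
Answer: $- \frac{13}{15} + \frac{\sqrt{3}}{2} \approx -0.00064126$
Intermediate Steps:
$k{\left(Q,w \right)} = 2 - \sqrt{-3 + Q}$ ($k{\left(Q,w \right)} = 2 - \sqrt{Q - 3} = 2 - \sqrt{-3 + Q}$)
$t = -3$ ($t = \left(-1\right) 3 = -3$)
$C{\left(q,O \right)} = - \frac{2}{4 - O}$
$z{\left(F \right)} = -1 + \frac{\sqrt{3}}{2} + \frac{3 F}{2}$ ($z{\left(F \right)} = - \frac{- 3 F + \left(2 - \sqrt{-3 + 6}\right)}{2} = - \frac{- 3 F + \left(2 - \sqrt{3}\right)}{2} = - \frac{2 - \sqrt{3} - 3 F}{2} = -1 + \frac{\sqrt{3}}{2} + \frac{3 F}{2}$)
$z{\left(0 \right)} - C{\left(-48,-11 \right)} = \left(-1 + \frac{\sqrt{3}}{2} + \frac{3}{2} \cdot 0\right) - \frac{2}{-4 - 11} = \left(-1 + \frac{\sqrt{3}}{2} + 0\right) - \frac{2}{-15} = \left(-1 + \frac{\sqrt{3}}{2}\right) - 2 \left(- \frac{1}{15}\right) = \left(-1 + \frac{\sqrt{3}}{2}\right) - - \frac{2}{15} = \left(-1 + \frac{\sqrt{3}}{2}\right) + \frac{2}{15} = - \frac{13}{15} + \frac{\sqrt{3}}{2}$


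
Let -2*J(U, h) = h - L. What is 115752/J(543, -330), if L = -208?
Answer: 115752/61 ≈ 1897.6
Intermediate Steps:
J(U, h) = -104 - h/2 (J(U, h) = -(h - 1*(-208))/2 = -(h + 208)/2 = -(208 + h)/2 = -104 - h/2)
115752/J(543, -330) = 115752/(-104 - ½*(-330)) = 115752/(-104 + 165) = 115752/61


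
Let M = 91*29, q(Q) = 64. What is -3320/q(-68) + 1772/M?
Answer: -1081009/21112 ≈ -51.204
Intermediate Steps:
M = 2639
-3320/q(-68) + 1772/M = -3320/64 + 1772/2639 = -3320*1/64 + 1772*(1/2639) = -415/8 + 1772/2639 = -1081009/21112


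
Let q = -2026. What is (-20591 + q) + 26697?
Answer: 4080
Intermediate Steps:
(-20591 + q) + 26697 = (-20591 - 2026) + 26697 = -22617 + 26697 = 4080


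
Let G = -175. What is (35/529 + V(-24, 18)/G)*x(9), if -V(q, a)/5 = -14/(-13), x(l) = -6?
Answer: -19998/34385 ≈ -0.58159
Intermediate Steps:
V(q, a) = -70/13 (V(q, a) = -(-70)/(-13) = -(-70)*(-1)/13 = -5*14/13 = -70/13)
(35/529 + V(-24, 18)/G)*x(9) = (35/529 - 70/13/(-175))*(-6) = (35*(1/529) - 70/13*(-1/175))*(-6) = (35/529 + 2/65)*(-6) = (3333/34385)*(-6) = -19998/34385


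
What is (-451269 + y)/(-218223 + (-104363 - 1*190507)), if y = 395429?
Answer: 55840/513093 ≈ 0.10883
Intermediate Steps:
(-451269 + y)/(-218223 + (-104363 - 1*190507)) = (-451269 + 395429)/(-218223 + (-104363 - 1*190507)) = -55840/(-218223 + (-104363 - 190507)) = -55840/(-218223 - 294870) = -55840/(-513093) = -55840*(-1/513093) = 55840/513093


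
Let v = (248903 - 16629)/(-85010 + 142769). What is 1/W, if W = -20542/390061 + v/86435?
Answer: -1947340210699065/102463262618716 ≈ -19.005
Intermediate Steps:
v = 232274/57759 ≈ 4.0214
W = -102463262618716/1947340210699065 (W = -20542/390061 + (232274/57759)/86435 = -20542*1/390061 + (232274/57759)*(1/86435) = -20542/390061 + 232274/4992399165 = -102463262618716/1947340210699065 ≈ -0.052617)
1/W = 1/(-102463262618716/1947340210699065) = -1947340210699065/102463262618716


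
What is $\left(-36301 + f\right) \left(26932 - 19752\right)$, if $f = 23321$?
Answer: $-93196400$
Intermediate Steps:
$\left(-36301 + f\right) \left(26932 - 19752\right) = \left(-36301 + 23321\right) \left(26932 - 19752\right) = \left(-12980\right) 7180 = -93196400$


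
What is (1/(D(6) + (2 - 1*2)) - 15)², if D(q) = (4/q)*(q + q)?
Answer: 14161/64 ≈ 221.27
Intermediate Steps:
D(q) = 8 (D(q) = (4/q)*(2*q) = 8)
(1/(D(6) + (2 - 1*2)) - 15)² = (1/(8 + (2 - 1*2)) - 15)² = (1/(8 + (2 - 2)) - 15)² = (1/(8 + 0) - 15)² = (1/8 - 15)² = (⅛ - 15)² = (-119/8)² = 14161/64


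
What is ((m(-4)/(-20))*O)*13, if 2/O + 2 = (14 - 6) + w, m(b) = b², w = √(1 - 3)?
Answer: -312/95 + 52*I*√2/95 ≈ -3.2842 + 0.7741*I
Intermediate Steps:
w = I*√2 (w = √(-2) = I*√2 ≈ 1.4142*I)
O = 2/(6 + I*√2) (O = 2/(-2 + ((14 - 6) + I*√2)) = 2/(-2 + (8 + I*√2)) = 2/(6 + I*√2) ≈ 0.31579 - 0.074432*I)
((m(-4)/(-20))*O)*13 = (((-4)²/(-20))*(6/19 - I*√2/19))*13 = ((16*(-1/20))*(6/19 - I*√2/19))*13 = -4*(6/19 - I*√2/19)/5*13 = (-24/95 + 4*I*√2/95)*13 = -312/95 + 52*I*√2/95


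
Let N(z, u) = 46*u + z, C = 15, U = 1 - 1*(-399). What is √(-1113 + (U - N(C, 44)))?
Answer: 8*I*√43 ≈ 52.46*I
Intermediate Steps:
U = 400 (U = 1 + 399 = 400)
N(z, u) = z + 46*u
√(-1113 + (U - N(C, 44))) = √(-1113 + (400 - (15 + 46*44))) = √(-1113 + (400 - (15 + 2024))) = √(-1113 + (400 - 1*2039)) = √(-1113 + (400 - 2039)) = √(-1113 - 1639) = √(-2752) = 8*I*√43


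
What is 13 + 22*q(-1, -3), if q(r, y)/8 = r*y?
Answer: 541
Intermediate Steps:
q(r, y) = 8*r*y (q(r, y) = 8*(r*y) = 8*r*y)
13 + 22*q(-1, -3) = 13 + 22*(8*(-1)*(-3)) = 13 + 22*24 = 13 + 528 = 541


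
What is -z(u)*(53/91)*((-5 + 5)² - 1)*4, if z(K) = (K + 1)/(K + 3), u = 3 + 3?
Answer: 212/117 ≈ 1.8120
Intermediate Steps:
u = 6
z(K) = (1 + K)/(3 + K)
-z(u)*(53/91)*((-5 + 5)² - 1)*4 = -((1 + 6)/(3 + 6))*(53/91)*((-5 + 5)² - 1)*4 = -(7/9)*(53*(1/91))*(0² - 1)*4 = -((⅑)*7)*(53/91)*(0 - 1)*4 = -(7/9)*(53/91)*(-1*4) = -53*(-4)/117 = -1*(-212/117) = 212/117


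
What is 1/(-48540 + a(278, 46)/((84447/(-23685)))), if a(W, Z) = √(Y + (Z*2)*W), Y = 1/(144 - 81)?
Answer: -484614337996404/23523159879686461915 + 133341813*√11279023/23523159879686461915 ≈ -2.0583e-5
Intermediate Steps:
Y = 1/63 ≈ 0.015873
a(W, Z) = √(1/63 + 2*W*Z) (a(W, Z) = √(1/63 + (Z*2)*W) = √(1/63 + (2*Z)*W) = √(1/63 + 2*W*Z))
1/(-48540 + a(278, 46)/((84447/(-23685)))) = 1/(-48540 + (√(7 + 882*278*46)/21)/((84447/(-23685)))) = 1/(-48540 + (√(7 + 11279016)/21)/((84447*(-1/23685)))) = 1/(-48540 + (√11279023/21)/(-28149/7895)) = 1/(-48540 + (√11279023/21)*(-7895/28149)) = 1/(-48540 - 7895*√11279023/591129)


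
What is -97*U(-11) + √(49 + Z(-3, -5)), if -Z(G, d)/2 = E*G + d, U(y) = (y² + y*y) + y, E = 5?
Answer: -22407 + √89 ≈ -22398.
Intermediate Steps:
U(y) = y + 2*y² (U(y) = (y² + y²) + y = 2*y² + y = y + 2*y²)
Z(G, d) = -10*G - 2*d (Z(G, d) = -2*(5*G + d) = -2*(d + 5*G) = -10*G - 2*d)
-97*U(-11) + √(49 + Z(-3, -5)) = -(-1067)*(1 + 2*(-11)) + √(49 + (-10*(-3) - 2*(-5))) = -(-1067)*(1 - 22) + √(49 + (30 + 10)) = -(-1067)*(-21) + √(49 + 40) = -97*231 + √89 = -22407 + √89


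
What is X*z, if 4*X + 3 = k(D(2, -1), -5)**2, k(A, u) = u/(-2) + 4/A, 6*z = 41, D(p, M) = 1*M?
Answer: -41/32 ≈ -1.2813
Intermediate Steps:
D(p, M) = M
z = 41/6 (z = (1/6)*41 = 41/6 ≈ 6.8333)
k(A, u) = 4/A - u/2 (k(A, u) = u*(-1/2) + 4/A = -u/2 + 4/A = 4/A - u/2)
X = -3/16 (X = -3/4 + (4/(-1) - 1/2*(-5))**2/4 = -3/4 + (4*(-1) + 5/2)**2/4 = -3/4 + (-4 + 5/2)**2/4 = -3/4 + (-3/2)**2/4 = -3/4 + (1/4)*(9/4) = -3/4 + 9/16 = -3/16 ≈ -0.18750)
X*z = -3/16*41/6 = -41/32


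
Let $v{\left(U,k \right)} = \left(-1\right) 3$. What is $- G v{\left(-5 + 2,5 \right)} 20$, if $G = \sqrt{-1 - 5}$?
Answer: $60 i \sqrt{6} \approx 146.97 i$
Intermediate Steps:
$v{\left(U,k \right)} = -3$
$G = i \sqrt{6}$ ($G = \sqrt{-6} = i \sqrt{6} \approx 2.4495 i$)
$- G v{\left(-5 + 2,5 \right)} 20 = - i \sqrt{6} \left(-3\right) 20 = - - 3 i \sqrt{6} \cdot 20 = - \left(-60\right) i \sqrt{6} = 60 i \sqrt{6}$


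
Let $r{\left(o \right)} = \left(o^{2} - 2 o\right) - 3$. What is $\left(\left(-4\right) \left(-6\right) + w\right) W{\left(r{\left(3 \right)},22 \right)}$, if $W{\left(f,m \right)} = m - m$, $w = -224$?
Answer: $0$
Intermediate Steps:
$r{\left(o \right)} = -3 + o^{2} - 2 o$
$W{\left(f,m \right)} = 0$
$\left(\left(-4\right) \left(-6\right) + w\right) W{\left(r{\left(3 \right)},22 \right)} = \left(\left(-4\right) \left(-6\right) - 224\right) 0 = \left(24 - 224\right) 0 = \left(-200\right) 0 = 0$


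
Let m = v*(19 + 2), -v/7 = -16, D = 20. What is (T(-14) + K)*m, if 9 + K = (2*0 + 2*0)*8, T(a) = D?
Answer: 25872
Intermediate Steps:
T(a) = 20
v = 112 (v = -7*(-16) = 112)
m = 2352 (m = 112*(19 + 2) = 112*21 = 2352)
K = -9 (K = -9 + (2*0 + 2*0)*8 = -9 + (0 + 0)*8 = -9 + 0*8 = -9 + 0 = -9)
(T(-14) + K)*m = (20 - 9)*2352 = 11*2352 = 25872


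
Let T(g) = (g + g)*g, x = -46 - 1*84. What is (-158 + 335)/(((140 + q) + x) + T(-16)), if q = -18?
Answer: 59/168 ≈ 0.35119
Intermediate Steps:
x = -130 (x = -46 - 84 = -130)
T(g) = 2*g**2 (T(g) = (2*g)*g = 2*g**2)
(-158 + 335)/(((140 + q) + x) + T(-16)) = (-158 + 335)/(((140 - 18) - 130) + 2*(-16)**2) = 177/((122 - 130) + 2*256) = 177/(-8 + 512) = 177/504 = 177*(1/504) = 59/168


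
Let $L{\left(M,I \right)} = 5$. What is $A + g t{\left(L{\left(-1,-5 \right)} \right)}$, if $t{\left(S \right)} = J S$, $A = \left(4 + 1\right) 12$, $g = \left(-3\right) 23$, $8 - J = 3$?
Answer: $-1665$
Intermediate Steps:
$J = 5$ ($J = 8 - 3 = 5$)
$g = -69$
$A = 60$ ($A = 5 \cdot 12 = 60$)
$t{\left(S \right)} = 5 S$
$A + g t{\left(L{\left(-1,-5 \right)} \right)} = 60 - 69 \cdot 5 \cdot 5 = 60 - 1725 = -1665$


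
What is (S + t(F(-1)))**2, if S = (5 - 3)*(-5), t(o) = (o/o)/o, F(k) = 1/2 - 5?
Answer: 8464/81 ≈ 104.49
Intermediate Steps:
F(k) = -9/2 (F(k) = 1/2 - 5 = -9/2)
t(o) = 1/o
S = -10 (S = 2*(-5) = -10)
(S + t(F(-1)))**2 = (-10 + 1/(-9/2))**2 = (-10 - 2/9)**2 = (-92/9)**2 = 8464/81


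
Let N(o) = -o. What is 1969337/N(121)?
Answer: -1969337/121 ≈ -16276.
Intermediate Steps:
1969337/N(121) = 1969337/((-1*121)) = 1969337/(-121) = 1969337*(-1/121) = -1969337/121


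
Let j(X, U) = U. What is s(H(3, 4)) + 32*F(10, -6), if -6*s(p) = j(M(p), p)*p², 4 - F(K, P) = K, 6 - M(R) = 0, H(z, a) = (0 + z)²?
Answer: -627/2 ≈ -313.50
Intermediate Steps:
H(z, a) = z²
M(R) = 6 (M(R) = 6 - 1*0 = 6 + 0 = 6)
F(K, P) = 4 - K
s(p) = -p³/6 (s(p) = -p*p²/6 = -p³/6)
s(H(3, 4)) + 32*F(10, -6) = -(3²)³/6 + 32*(4 - 1*10) = -⅙*9³ + 32*(4 - 10) = -⅙*729 + 32*(-6) = -243/2 - 192 = -627/2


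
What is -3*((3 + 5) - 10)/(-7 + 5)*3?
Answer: -9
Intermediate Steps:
-3*((3 + 5) - 10)/(-7 + 5)*3 = -3*(8 - 10)/(-2)*3 = -(-6)*(-1)/2*3 = -3*1*3 = -3*3 = -9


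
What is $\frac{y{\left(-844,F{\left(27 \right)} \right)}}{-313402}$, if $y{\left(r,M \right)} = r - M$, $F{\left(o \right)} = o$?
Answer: $\frac{871}{313402} \approx 0.0027792$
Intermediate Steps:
$\frac{y{\left(-844,F{\left(27 \right)} \right)}}{-313402} = \frac{-844 - 27}{-313402} = \left(-844 - 27\right) \left(- \frac{1}{313402}\right) = \left(-871\right) \left(- \frac{1}{313402}\right) = \frac{871}{313402}$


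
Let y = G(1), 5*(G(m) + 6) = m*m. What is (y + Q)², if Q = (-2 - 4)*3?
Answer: 14161/25 ≈ 566.44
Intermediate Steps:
G(m) = -6 + m²/5 (G(m) = -6 + (m*m)/5 = -6 + m²/5)
Q = -18 (Q = -6*3 = -18)
y = -29/5 (y = -6 + (⅕)*1² = -6 + (⅕)*1 = -6 + ⅕ = -29/5 ≈ -5.8000)
(y + Q)² = (-29/5 - 18)² = (-119/5)² = 14161/25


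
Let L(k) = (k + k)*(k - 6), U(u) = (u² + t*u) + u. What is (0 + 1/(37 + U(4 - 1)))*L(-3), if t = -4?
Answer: 54/37 ≈ 1.4595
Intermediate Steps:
U(u) = u² - 3*u (U(u) = (u² - 4*u) + u = u² - 3*u)
L(k) = 2*k*(-6 + k) (L(k) = (2*k)*(-6 + k) = 2*k*(-6 + k))
(0 + 1/(37 + U(4 - 1)))*L(-3) = (0 + 1/(37 + (4 - 1)*(-3 + (4 - 1))))*(2*(-3)*(-6 - 3)) = (0 + 1/(37 + 3*(-3 + 3)))*(2*(-3)*(-9)) = (0 + 1/(37 + 3*0))*54 = (0 + 1/(37 + 0))*54 = (0 + 1/37)*54 = (1/37)*54 = 54/37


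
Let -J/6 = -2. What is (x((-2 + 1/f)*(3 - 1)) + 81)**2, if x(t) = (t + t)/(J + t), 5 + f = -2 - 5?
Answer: 14115049/2209 ≈ 6389.8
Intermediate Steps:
f = -12 (f = -5 + (-2 - 5) = -5 - 7 = -12)
J = 12 (J = -6*(-2) = 12)
x(t) = 2*t/(12 + t) (x(t) = (t + t)/(12 + t) = (2*t)/(12 + t) = 2*t/(12 + t))
(x((-2 + 1/f)*(3 - 1)) + 81)**2 = (2*((-2 + 1/(-12))*(3 - 1))/(12 + (-2 + 1/(-12))*(3 - 1)) + 81)**2 = (2*((-2 - 1/12)*2)/(12 + (-2 - 1/12)*2) + 81)**2 = (2*(-25/12*2)/(12 - 25/12*2) + 81)**2 = (2*(-25/6)/(12 - 25/6) + 81)**2 = (2*(-25/6)/(47/6) + 81)**2 = (2*(-25/6)*(6/47) + 81)**2 = (-50/47 + 81)**2 = (3757/47)**2 = 14115049/2209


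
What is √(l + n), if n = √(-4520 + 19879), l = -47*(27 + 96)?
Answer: √(-5781 + √15359) ≈ 75.214*I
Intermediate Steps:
l = -5781 (l = -47*123 = -5781)
n = √15359 ≈ 123.93
√(l + n) = √(-5781 + √15359)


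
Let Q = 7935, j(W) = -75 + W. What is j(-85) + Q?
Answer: 7775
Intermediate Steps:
j(-85) + Q = (-75 - 85) + 7935 = -160 + 7935 = 7775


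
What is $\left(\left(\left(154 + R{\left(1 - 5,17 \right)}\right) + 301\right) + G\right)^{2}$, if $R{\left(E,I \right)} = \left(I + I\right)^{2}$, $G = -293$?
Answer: $1737124$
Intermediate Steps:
$R{\left(E,I \right)} = 4 I^{2}$ ($R{\left(E,I \right)} = \left(2 I\right)^{2} = 4 I^{2}$)
$\left(\left(\left(154 + R{\left(1 - 5,17 \right)}\right) + 301\right) + G\right)^{2} = \left(\left(\left(154 + 4 \cdot 17^{2}\right) + 301\right) - 293\right)^{2} = \left(\left(\left(154 + 4 \cdot 289\right) + 301\right) - 293\right)^{2} = \left(\left(\left(154 + 1156\right) + 301\right) - 293\right)^{2} = \left(\left(1310 + 301\right) - 293\right)^{2} = \left(1611 - 293\right)^{2} = 1318^{2} = 1737124$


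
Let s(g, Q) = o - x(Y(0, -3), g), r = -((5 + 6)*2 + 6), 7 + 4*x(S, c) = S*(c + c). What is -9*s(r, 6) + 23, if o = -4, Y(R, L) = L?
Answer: 1685/4 ≈ 421.25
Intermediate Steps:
x(S, c) = -7/4 + S*c/2 (x(S, c) = -7/4 + (S*(c + c))/4 = -7/4 + (S*(2*c))/4 = -7/4 + (2*S*c)/4 = -7/4 + S*c/2)
r = -28 (r = -(11*2 + 6) = -(22 + 6) = -1*28 = -28)
s(g, Q) = -9/4 + 3*g/2 (s(g, Q) = -4 - (-7/4 + (1/2)*(-3)*g) = -4 - (-7/4 - 3*g/2) = -4 + (7/4 + 3*g/2) = -9/4 + 3*g/2)
-9*s(r, 6) + 23 = -9*(-9/4 + (3/2)*(-28)) + 23 = -9*(-9/4 - 42) + 23 = -9*(-177/4) + 23 = 1593/4 + 23 = 1685/4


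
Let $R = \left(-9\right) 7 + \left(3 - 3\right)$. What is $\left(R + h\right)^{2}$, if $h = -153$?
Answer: $46656$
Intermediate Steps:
$R = -63$ ($R = -63 + \left(3 - 3\right) = -63 + 0 = -63$)
$\left(R + h\right)^{2} = \left(-63 - 153\right)^{2} = \left(-216\right)^{2} = 46656$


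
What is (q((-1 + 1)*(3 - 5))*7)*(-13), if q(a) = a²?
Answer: 0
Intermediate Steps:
(q((-1 + 1)*(3 - 5))*7)*(-13) = (((-1 + 1)*(3 - 5))²*7)*(-13) = ((0*(-2))²*7)*(-13) = (0²*7)*(-13) = (0*7)*(-13) = 0*(-13) = 0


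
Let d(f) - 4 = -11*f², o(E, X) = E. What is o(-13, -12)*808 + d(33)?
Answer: -22479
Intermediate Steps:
d(f) = 4 - 11*f²
o(-13, -12)*808 + d(33) = -13*808 + (4 - 11*33²) = -10504 + (4 - 11*1089) = -10504 + (4 - 11979) = -10504 - 11975 = -22479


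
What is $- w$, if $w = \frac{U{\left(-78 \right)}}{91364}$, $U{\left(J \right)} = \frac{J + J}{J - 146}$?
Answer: $- \frac{3}{393568} \approx -7.6226 \cdot 10^{-6}$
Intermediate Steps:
$U{\left(J \right)} = \frac{2 J}{-146 + J}$
$w = \frac{3}{393568}$ ($w = \frac{2 \left(-78\right) \frac{1}{-146 - 78}}{91364} = 2 \left(-78\right) \frac{1}{-224} \cdot \frac{1}{91364} = 2 \left(-78\right) \left(- \frac{1}{224}\right) \frac{1}{91364} = \frac{39}{56} \cdot \frac{1}{91364} = \frac{3}{393568} \approx 7.6226 \cdot 10^{-6}$)
$- w = \left(-1\right) \frac{3}{393568} = - \frac{3}{393568}$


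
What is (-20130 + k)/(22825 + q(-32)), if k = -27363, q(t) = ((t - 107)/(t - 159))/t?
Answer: -96759072/46502087 ≈ -2.0807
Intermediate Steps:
q(t) = (-107 + t)/(t*(-159 + t)) (q(t) = ((-107 + t)/(-159 + t))/t = (-107 + t)/(t*(-159 + t)))
(-20130 + k)/(22825 + q(-32)) = (-20130 - 27363)/(22825 + (-107 - 32)/((-32)*(-159 - 32))) = -47493/(22825 - 1/32*(-139)/(-191)) = -47493/(22825 - 1/32*(-1/191)*(-139)) = -47493/(22825 - 139/6112) = -47493/139506261/6112 = -47493*6112/139506261 = -96759072/46502087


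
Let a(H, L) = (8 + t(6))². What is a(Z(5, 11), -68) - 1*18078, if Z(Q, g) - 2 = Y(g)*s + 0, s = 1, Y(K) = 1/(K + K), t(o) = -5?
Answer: -18069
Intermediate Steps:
Y(K) = 1/(2*K)
Z(Q, g) = 2 + 1/(2*g) (Z(Q, g) = 2 + ((1/(2*g))*1 + 0) = 2 + (1/(2*g) + 0) = 2 + 1/(2*g))
a(H, L) = 9 (a(H, L) = (8 - 5)² = 3² = 9)
a(Z(5, 11), -68) - 1*18078 = 9 - 1*18078 = 9 - 18078 = -18069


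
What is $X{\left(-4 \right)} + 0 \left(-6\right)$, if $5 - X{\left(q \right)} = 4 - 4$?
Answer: $5$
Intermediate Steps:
$X{\left(q \right)} = 5$ ($X{\left(q \right)} = 5 - \left(4 - 4\right) = 5 - 0 = 5 + 0 = 5$)
$X{\left(-4 \right)} + 0 \left(-6\right) = 5 + 0 \left(-6\right) = 5 + 0 = 5$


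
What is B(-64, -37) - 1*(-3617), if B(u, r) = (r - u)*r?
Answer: 2618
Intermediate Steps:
B(u, r) = r*(r - u)
B(-64, -37) - 1*(-3617) = -37*(-37 - 1*(-64)) - 1*(-3617) = -37*(-37 + 64) + 3617 = -37*27 + 3617 = -999 + 3617 = 2618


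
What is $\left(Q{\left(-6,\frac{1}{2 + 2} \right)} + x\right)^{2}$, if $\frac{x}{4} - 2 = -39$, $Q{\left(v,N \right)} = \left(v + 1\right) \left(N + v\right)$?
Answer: $\frac{227529}{16} \approx 14221.0$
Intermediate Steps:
$Q{\left(v,N \right)} = \left(1 + v\right) \left(N + v\right)$
$x = -148$ ($x = 8 + 4 \left(-39\right) = 8 - 156 = -148$)
$\left(Q{\left(-6,\frac{1}{2 + 2} \right)} + x\right)^{2} = \left(\left(\frac{1}{2 + 2} - 6 + \left(-6\right)^{2} + \frac{1}{2 + 2} \left(-6\right)\right) - 148\right)^{2} = \left(\left(\frac{1}{4} - 6 + 36 + \frac{1}{4} \left(-6\right)\right) - 148\right)^{2} = \left(\left(\frac{1}{4} - 6 + 36 - \frac{3}{2}\right) - 148\right)^{2} = \left(\frac{115}{4} - 148\right)^{2} = \left(- \frac{477}{4}\right)^{2} = \frac{227529}{16}$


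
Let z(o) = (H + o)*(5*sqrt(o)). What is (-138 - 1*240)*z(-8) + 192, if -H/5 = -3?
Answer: 192 - 26460*I*sqrt(2) ≈ 192.0 - 37420.0*I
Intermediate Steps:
H = 15 (H = -5*(-3) = 15)
z(o) = 5*sqrt(o)*(15 + o) (z(o) = (15 + o)*(5*sqrt(o)) = 5*sqrt(o)*(15 + o))
(-138 - 1*240)*z(-8) + 192 = (-138 - 1*240)*(5*sqrt(-8)*(15 - 8)) + 192 = (-138 - 240)*(5*(2*I*sqrt(2))*7) + 192 = -26460*I*sqrt(2) + 192 = 192 - 26460*I*sqrt(2)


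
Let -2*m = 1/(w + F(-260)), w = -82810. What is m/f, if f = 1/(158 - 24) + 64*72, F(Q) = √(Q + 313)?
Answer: 5548270/4234318656629231 + 67*√53/4234318656629231 ≈ 1.3104e-9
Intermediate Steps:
F(Q) = √(313 + Q)
f = 617473/134 (f = 1/134 + 4608 = 617473/134 ≈ 4608.0)
m = -1/(2*(-82810 + √53)) (m = -1/(2*(-82810 + √(313 - 260))) = -1/(2*(-82810 + √53)) ≈ 6.0384e-6)
m/f = (41405/6857496047 + √53/13714992094)/(617473/134) = (41405/6857496047 + √53/13714992094)*(134/617473) = 5548270/4234318656629231 + 67*√53/4234318656629231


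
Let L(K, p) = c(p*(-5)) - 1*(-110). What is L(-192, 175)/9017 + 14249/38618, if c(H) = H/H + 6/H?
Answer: 116173370417/304691192750 ≈ 0.38128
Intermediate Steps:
c(H) = 1 + 6/H
L(K, p) = 110 - (6 - 5*p)/(5*p) (L(K, p) = (6 + p*(-5))/((p*(-5))) - 1*(-110) = (6 - 5*p)/((-5*p)) + 110 = (-1/(5*p))*(6 - 5*p) + 110 = -(6 - 5*p)/(5*p) + 110 = 110 - (6 - 5*p)/(5*p))
L(-192, 175)/9017 + 14249/38618 = (111 - 6/5/175)/9017 + 14249/38618 = (111 - 6/5*1/175)*(1/9017) + 14249*(1/38618) = (111 - 6/875)*(1/9017) + 14249/38618 = (97119/875)*(1/9017) + 14249/38618 = 97119/7889875 + 14249/38618 = 116173370417/304691192750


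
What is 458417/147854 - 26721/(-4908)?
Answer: 1033452895/120944572 ≈ 8.5448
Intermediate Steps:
458417/147854 - 26721/(-4908) = 458417*(1/147854) - 26721*(-1/4908) = 458417/147854 + 8907/1636 = 1033452895/120944572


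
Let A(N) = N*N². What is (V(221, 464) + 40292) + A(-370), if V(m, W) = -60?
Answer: -50612768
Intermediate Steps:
A(N) = N³
(V(221, 464) + 40292) + A(-370) = (-60 + 40292) + (-370)³ = 40232 - 50653000 = -50612768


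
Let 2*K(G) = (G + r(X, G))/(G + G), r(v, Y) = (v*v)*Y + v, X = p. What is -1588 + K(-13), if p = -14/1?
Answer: -80001/52 ≈ -1538.5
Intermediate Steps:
p = -14 (p = -14*1 = -14)
X = -14
r(v, Y) = v + Y*v² (r(v, Y) = v²*Y + v = Y*v² + v = v + Y*v²)
K(G) = (-14 + 197*G)/(4*G) (K(G) = ((G - 14*(1 + G*(-14)))/(G + G))/2 = ((G - 14*(1 - 14*G))/((2*G)))/2 = ((G + (-14 + 196*G))*(1/(2*G)))/2 = ((-14 + 197*G)*(1/(2*G)))/2 = ((-14 + 197*G)/(2*G))/2 = (-14 + 197*G)/(4*G))
-1588 + K(-13) = -1588 + (¼)*(-14 + 197*(-13))/(-13) = -1588 + (¼)*(-1/13)*(-14 - 2561) = -1588 + (¼)*(-1/13)*(-2575) = -1588 + 2575/52 = -80001/52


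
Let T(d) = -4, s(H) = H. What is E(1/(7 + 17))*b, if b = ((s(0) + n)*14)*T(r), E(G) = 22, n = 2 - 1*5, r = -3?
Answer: 3696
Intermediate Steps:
n = -3 (n = 2 - 5 = -3)
b = 168 (b = ((0 - 3)*14)*(-4) = -3*14*(-4) = -42*(-4) = 168)
E(1/(7 + 17))*b = 22*168 = 3696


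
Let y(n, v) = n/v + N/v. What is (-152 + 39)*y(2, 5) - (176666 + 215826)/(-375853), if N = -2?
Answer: 392492/375853 ≈ 1.0443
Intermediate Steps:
y(n, v) = -2/v + n/v (y(n, v) = n/v - 2/v = -2/v + n/v)
(-152 + 39)*y(2, 5) - (176666 + 215826)/(-375853) = (-152 + 39)*((-2 + 2)/5) - (176666 + 215826)/(-375853) = -113*0/5 - 392492*(-1)/375853 = -113*0 - 1*(-392492/375853) = 0 + 392492/375853 = 392492/375853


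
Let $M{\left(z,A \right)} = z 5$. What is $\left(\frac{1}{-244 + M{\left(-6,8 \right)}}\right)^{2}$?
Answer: $\frac{1}{75076} \approx 1.332 \cdot 10^{-5}$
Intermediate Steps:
$M{\left(z,A \right)} = 5 z$
$\left(\frac{1}{-244 + M{\left(-6,8 \right)}}\right)^{2} = \left(\frac{1}{-244 + 5 \left(-6\right)}\right)^{2} = \left(\frac{1}{-244 - 30}\right)^{2} = \left(\frac{1}{-274}\right)^{2} = \left(- \frac{1}{274}\right)^{2} = \frac{1}{75076}$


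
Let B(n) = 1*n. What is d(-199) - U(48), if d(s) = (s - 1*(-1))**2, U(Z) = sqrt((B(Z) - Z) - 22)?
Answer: 39204 - I*sqrt(22) ≈ 39204.0 - 4.6904*I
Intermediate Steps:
B(n) = n
U(Z) = I*sqrt(22) (U(Z) = sqrt((Z - Z) - 22) = sqrt(0 - 22) = sqrt(-22) = I*sqrt(22))
d(s) = (1 + s)**2 (d(s) = (s + 1)**2 = (1 + s)**2)
d(-199) - U(48) = (1 - 199)**2 - I*sqrt(22) = (-198)**2 - I*sqrt(22) = 39204 - I*sqrt(22)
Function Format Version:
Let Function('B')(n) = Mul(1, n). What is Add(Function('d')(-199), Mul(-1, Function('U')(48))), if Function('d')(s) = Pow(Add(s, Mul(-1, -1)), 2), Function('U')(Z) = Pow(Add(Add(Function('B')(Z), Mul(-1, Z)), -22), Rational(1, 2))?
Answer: Add(39204, Mul(-1, I, Pow(22, Rational(1, 2)))) ≈ Add(39204., Mul(-4.6904, I))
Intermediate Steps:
Function('B')(n) = n
Function('U')(Z) = Mul(I, Pow(22, Rational(1, 2))) (Function('U')(Z) = Pow(Add(Add(Z, Mul(-1, Z)), -22), Rational(1, 2)) = Pow(Add(0, -22), Rational(1, 2)) = Pow(-22, Rational(1, 2)) = Mul(I, Pow(22, Rational(1, 2))))
Function('d')(s) = Pow(Add(1, s), 2) (Function('d')(s) = Pow(Add(s, 1), 2) = Pow(Add(1, s), 2))
Add(Function('d')(-199), Mul(-1, Function('U')(48))) = Add(Pow(Add(1, -199), 2), Mul(-1, Mul(I, Pow(22, Rational(1, 2))))) = Add(Pow(-198, 2), Mul(-1, I, Pow(22, Rational(1, 2)))) = Add(39204, Mul(-1, I, Pow(22, Rational(1, 2))))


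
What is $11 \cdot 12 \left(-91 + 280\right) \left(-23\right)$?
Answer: $-573804$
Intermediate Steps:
$11 \cdot 12 \left(-91 + 280\right) \left(-23\right) = 132 \cdot 189 \left(-23\right) = 24948 \left(-23\right) = -573804$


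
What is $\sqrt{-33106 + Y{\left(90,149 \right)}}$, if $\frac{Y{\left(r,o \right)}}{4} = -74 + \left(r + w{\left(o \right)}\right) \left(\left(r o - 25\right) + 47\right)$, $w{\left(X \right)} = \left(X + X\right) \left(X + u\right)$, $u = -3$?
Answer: $\sqrt{2342399942} \approx 48398.0$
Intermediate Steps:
$w{\left(X \right)} = 2 X \left(-3 + X\right)$ ($w{\left(X \right)} = \left(X + X\right) \left(X - 3\right) = 2 X \left(-3 + X\right)$)
$Y{\left(r,o \right)} = -296 + 4 \left(22 + o r\right) \left(r + 2 o \left(-3 + o\right)\right)$ ($Y{\left(r,o \right)} = 4 \left(-74 + \left(r + 2 o \left(-3 + o\right)\right) \left(\left(r o - 25\right) + 47\right)\right) = 4 \left(-74 + \left(r + 2 o \left(-3 + o\right)\right) \left(\left(o r - 25\right) + 47\right)\right) = 4 \left(-74 + \left(r + 2 o \left(-3 + o\right)\right) \left(\left(-25 + o r\right) + 47\right)\right) = 4 \left(-74 + \left(r + 2 o \left(-3 + o\right)\right) \left(22 + o r\right)\right) = 4 \left(-74 + \left(22 + o r\right) \left(r + 2 o \left(-3 + o\right)\right)\right) = -296 + 4 \left(22 + o r\right) \left(r + 2 o \left(-3 + o\right)\right)$)
$\sqrt{-33106 + Y{\left(90,149 \right)}} = \sqrt{-33106 + \left(-296 + 88 \cdot 90 + 4 \cdot 149 \cdot 90^{2} + 176 \cdot 149 \left(-3 + 149\right) + 8 \cdot 90 \cdot 149^{2} \left(-3 + 149\right)\right)} = \sqrt{-33106 + \left(-296 + 7920 + 4 \cdot 149 \cdot 8100 + 176 \cdot 149 \cdot 146 + 8 \cdot 90 \cdot 22201 \cdot 146\right)} = \sqrt{-33106 + \left(-296 + 7920 + 4827600 + 3828704 + 2333769120\right)} = \sqrt{-33106 + 2342433048} = \sqrt{2342399942}$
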